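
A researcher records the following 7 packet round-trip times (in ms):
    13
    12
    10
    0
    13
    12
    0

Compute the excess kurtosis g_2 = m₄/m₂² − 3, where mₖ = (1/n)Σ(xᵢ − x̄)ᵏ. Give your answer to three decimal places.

-1.150

x̄ = 8.5714
Σ(xᵢ − x̄)² = 211.7143 ⇒ m₂ = 30.24490
Σ(xᵢ − x̄)⁴ = 11845.3120 ⇒ m₄ = 1692.18742
m₂² = 914.75385
g_2 = m₄/m₂² − 3 = 1.84988 − 3 ≈ -1.150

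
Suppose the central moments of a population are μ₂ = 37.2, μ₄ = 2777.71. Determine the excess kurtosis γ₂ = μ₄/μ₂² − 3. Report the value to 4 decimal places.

-0.9928

μ₂² = 37.2² = 1383.84000
μ₄/μ₂² = 2777.71 / 1383.84000 = 2.00725
γ₂ = 2.00725 − 3 ≈ -0.9928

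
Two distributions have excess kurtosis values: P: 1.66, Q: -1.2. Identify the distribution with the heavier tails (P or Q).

P

Higher excess kurtosis ⇒ heavier tails relative to the normal distribution.
1.66 vs -1.2: the larger is 1.66, so P has heavier tails. (P is leptokurtic — heavier-than-normal tails; the other is platykurtic.)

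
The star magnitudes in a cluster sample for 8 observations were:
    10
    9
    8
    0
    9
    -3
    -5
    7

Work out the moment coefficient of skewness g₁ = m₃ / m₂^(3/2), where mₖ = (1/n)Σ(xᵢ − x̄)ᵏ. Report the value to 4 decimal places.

x̄ = (10 + 9 + 8 + 0 + 9 - 3 - 5 + 7) / 8 = 4.3750
deviations (xᵢ − x̄): 5.6250, 4.6250, 3.6250, -4.3750, 4.6250, -7.3750, -9.3750, 2.6250
Σ(xᵢ − x̄)² = 255.8750 ⇒ m₂ = 255.8750/8 = 31.98438
Σ(xᵢ − x̄)³ = -867.2813 ⇒ m₃ = -867.2813/8 = -108.41016
m₂^(3/2) = 31.98438^(1.5) = 180.88677
g₁ = m₃ / m₂^(3/2) = -108.41016 / 180.88677 ≈ -0.5993

-0.5993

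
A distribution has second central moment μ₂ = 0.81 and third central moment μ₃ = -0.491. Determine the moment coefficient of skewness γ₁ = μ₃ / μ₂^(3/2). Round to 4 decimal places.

σ = √μ₂ = √0.81 = 0.90000
σ³ = μ₂^(3/2) = 0.72900
γ₁ = μ₃/σ³ = -0.491 / 0.72900 ≈ -0.6735

-0.6735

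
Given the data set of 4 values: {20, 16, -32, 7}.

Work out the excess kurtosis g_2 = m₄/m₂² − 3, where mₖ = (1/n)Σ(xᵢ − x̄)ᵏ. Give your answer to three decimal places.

-0.813

x̄ = 2.7500
Σ(xᵢ − x̄)² = 1698.7500 ⇒ m₂ = 424.68750
Σ(xᵢ − x̄)⁴ = 1577899.0781 ⇒ m₄ = 394474.76953
m₂² = 180359.47266
g_2 = m₄/m₂² − 3 = 2.18716 − 3 ≈ -0.813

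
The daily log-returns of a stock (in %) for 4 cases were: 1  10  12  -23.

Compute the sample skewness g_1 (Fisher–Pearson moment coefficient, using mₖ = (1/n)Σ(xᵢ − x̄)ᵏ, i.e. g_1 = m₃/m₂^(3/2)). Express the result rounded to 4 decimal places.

x̄ = (1 + 10 + 12 - 23) / 4 = 0.0000
deviations (xᵢ − x̄): 1.0000, 10.0000, 12.0000, -23.0000
Σ(xᵢ − x̄)² = 774.0000 ⇒ m₂ = 774.0000/4 = 193.50000
Σ(xᵢ − x̄)³ = -9438.0000 ⇒ m₃ = -9438.0000/4 = -2359.50000
m₂^(3/2) = 193.50000^(1.5) = 2691.66777
g_1 = m₃ / m₂^(3/2) = -2359.50000 / 2691.66777 ≈ -0.8766

-0.8766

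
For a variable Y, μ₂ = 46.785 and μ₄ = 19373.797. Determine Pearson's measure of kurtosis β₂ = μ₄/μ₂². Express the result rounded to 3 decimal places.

μ₂² = 46.785² = 2188.83622
μ₄/μ₂² = 19373.797 / 2188.83622 = 8.85119
β₂ ≈ 8.851

8.851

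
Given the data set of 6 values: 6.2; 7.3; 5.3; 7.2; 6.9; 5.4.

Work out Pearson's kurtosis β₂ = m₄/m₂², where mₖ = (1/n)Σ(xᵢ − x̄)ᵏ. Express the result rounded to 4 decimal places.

1.3608

x̄ = 6.3833
Σ(xᵢ − x̄)² = 3.9483 ⇒ m₂ = 0.65806
Σ(xᵢ − x̄)⁴ = 3.5356 ⇒ m₄ = 0.58927
m₂² = 0.43304
β₂ = m₄/m₂² = 0.58927 / 0.43304 ≈ 1.3608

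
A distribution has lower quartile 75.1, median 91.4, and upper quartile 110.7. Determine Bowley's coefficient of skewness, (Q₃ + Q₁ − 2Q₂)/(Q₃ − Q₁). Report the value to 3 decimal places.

0.084

numerator: Q₃ + Q₁ − 2Q₂ = 110.7 + 75.1 − 2×91.4 = 3.0000
denominator: Q₃ − Q₁ = 110.7 − 75.1 = 35.6000
Bowley skewness = 3.0000 / 35.6000 ≈ 0.084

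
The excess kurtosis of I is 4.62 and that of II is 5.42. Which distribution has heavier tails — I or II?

II

Higher excess kurtosis ⇒ heavier tails relative to the normal distribution.
4.62 vs 5.42: the larger is 5.42, so II has heavier tails.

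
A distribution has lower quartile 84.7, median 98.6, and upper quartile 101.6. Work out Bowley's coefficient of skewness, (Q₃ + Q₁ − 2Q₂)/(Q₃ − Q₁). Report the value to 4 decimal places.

numerator: Q₃ + Q₁ − 2Q₂ = 101.6 + 84.7 − 2×98.6 = -10.9000
denominator: Q₃ − Q₁ = 101.6 − 84.7 = 16.9000
Bowley skewness = -10.9000 / 16.9000 ≈ -0.6450

-0.6450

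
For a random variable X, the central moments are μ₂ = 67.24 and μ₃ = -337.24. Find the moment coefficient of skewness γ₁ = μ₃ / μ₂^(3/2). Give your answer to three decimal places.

-0.612

σ = √μ₂ = √67.24 = 8.20000
σ³ = μ₂^(3/2) = 551.36800
γ₁ = μ₃/σ³ = -337.24 / 551.36800 ≈ -0.612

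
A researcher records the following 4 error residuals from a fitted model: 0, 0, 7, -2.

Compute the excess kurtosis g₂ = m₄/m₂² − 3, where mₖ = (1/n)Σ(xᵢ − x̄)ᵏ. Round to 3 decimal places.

x̄ = 1.2500
Σ(xᵢ − x̄)² = 46.7500 ⇒ m₂ = 11.68750
Σ(xᵢ − x̄)⁴ = 1209.5781 ⇒ m₄ = 302.39453
m₂² = 136.59766
g₂ = m₄/m₂² − 3 = 2.21376 − 3 ≈ -0.786

-0.786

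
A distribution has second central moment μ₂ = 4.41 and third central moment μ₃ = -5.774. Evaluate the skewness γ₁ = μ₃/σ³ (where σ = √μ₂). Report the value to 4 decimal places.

σ = √μ₂ = √4.41 = 2.10000
σ³ = μ₂^(3/2) = 9.26100
γ₁ = μ₃/σ³ = -5.774 / 9.26100 ≈ -0.6235

-0.6235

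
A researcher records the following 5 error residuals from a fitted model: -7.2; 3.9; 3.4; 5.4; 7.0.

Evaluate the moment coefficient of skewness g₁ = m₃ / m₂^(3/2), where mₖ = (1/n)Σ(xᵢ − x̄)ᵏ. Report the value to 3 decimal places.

-1.262

x̄ = (-7.2 + 3.9 + 3.4 + 5.4 + 7.0) / 5 = 2.5000
deviations (xᵢ − x̄): -9.7000, 1.4000, 0.9000, 2.9000, 4.5000
Σ(xᵢ − x̄)² = 125.5200 ⇒ m₂ = 125.5200/5 = 25.10400
Σ(xᵢ − x̄)³ = -793.6860 ⇒ m₃ = -793.6860/5 = -158.73720
m₂^(3/2) = 25.10400^(1.5) = 125.78081
g₁ = m₃ / m₂^(3/2) = -158.73720 / 125.78081 ≈ -1.262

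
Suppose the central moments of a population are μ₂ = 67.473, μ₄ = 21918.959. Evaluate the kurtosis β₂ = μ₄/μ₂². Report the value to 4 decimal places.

μ₂² = 67.473² = 4552.60573
μ₄/μ₂² = 21918.959 / 4552.60573 = 4.81460
β₂ ≈ 4.8146

4.8146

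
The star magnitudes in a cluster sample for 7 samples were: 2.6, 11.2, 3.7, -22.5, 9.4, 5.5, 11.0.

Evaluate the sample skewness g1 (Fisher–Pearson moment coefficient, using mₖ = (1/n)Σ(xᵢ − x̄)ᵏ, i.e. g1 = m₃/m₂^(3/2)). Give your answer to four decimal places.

-1.6843

x̄ = (2.6 + 11.2 + 3.7 - 22.5 + 9.4 + 5.5 + 11.0) / 7 = 2.9857
deviations (xᵢ − x̄): -0.3857, 8.2143, 0.7143, -25.4857, 6.4143, 2.5143, 8.0143
Σ(xᵢ − x̄)² = 829.3486 ⇒ m₂ = 829.3486/7 = 118.47837
Σ(xᵢ − x̄)³ = -15204.4155 ⇒ m₃ = -15204.4155/7 = -2172.05935
m₂^(3/2) = 118.47837^(1.5) = 1289.61059
g1 = m₃ / m₂^(3/2) = -2172.05935 / 1289.61059 ≈ -1.6843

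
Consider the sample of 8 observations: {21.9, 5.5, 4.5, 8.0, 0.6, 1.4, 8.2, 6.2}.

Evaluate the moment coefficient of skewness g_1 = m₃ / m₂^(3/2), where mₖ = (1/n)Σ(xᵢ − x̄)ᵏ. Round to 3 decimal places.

x̄ = (21.9 + 5.5 + 4.5 + 8.0 + 0.6 + 1.4 + 8.2 + 6.2) / 8 = 7.0375
deviations (xᵢ − x̄): 14.8625, -1.5375, -2.5375, 0.9625, -6.4375, -5.6375, 1.1625, -0.8375
Σ(xᵢ − x̄)² = 305.8987 ⇒ m₂ = 305.8987/8 = 38.23734
Σ(xᵢ − x̄)³ = 2818.9910 ⇒ m₃ = 2818.9910/8 = 352.37387
m₂^(3/2) = 38.23734^(1.5) = 236.44578
g_1 = m₃ / m₂^(3/2) = 352.37387 / 236.44578 ≈ 1.490

1.490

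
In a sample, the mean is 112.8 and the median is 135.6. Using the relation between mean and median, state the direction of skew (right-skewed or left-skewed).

left-skewed

mean − median = 112.8 − 135.6 = -22.8
mean < median ⇒ the longer tail is on the left ⇒ left-skewed (negatively skewed).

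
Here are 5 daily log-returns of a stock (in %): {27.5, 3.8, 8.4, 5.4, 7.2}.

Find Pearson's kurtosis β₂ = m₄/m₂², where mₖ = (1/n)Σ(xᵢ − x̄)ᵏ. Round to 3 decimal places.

3.092

x̄ = 10.4600
Σ(xᵢ − x̄)² = 375.1920 ⇒ m₂ = 75.03840
Σ(xᵢ − x̄)⁴ = 87063.7764 ⇒ m₄ = 17412.75527
m₂² = 5630.76147
β₂ = m₄/m₂² = 17412.75527 / 5630.76147 ≈ 3.092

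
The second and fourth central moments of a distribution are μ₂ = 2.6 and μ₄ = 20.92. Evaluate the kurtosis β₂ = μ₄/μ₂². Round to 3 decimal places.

3.095

μ₂² = 2.6² = 6.76000
μ₄/μ₂² = 20.92 / 6.76000 = 3.09467
β₂ ≈ 3.095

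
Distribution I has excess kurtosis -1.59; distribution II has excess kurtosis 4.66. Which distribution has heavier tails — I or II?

II

Higher excess kurtosis ⇒ heavier tails relative to the normal distribution.
-1.59 vs 4.66: the larger is 4.66, so II has heavier tails. (II is leptokurtic — heavier-than-normal tails; the other is platykurtic.)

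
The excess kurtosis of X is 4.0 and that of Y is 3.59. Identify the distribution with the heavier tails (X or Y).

Higher excess kurtosis ⇒ heavier tails relative to the normal distribution.
4.0 vs 3.59: the larger is 4.0, so X has heavier tails.

X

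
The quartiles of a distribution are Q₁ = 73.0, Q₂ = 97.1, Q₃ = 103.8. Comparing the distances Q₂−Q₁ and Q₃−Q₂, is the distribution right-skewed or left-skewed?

Q₂ − Q₁ = 24.1;  Q₃ − Q₂ = 6.7
Q₂ − Q₁ > Q₃ − Q₂ ⇒ the lower half is more spread out ⇒ left-skewed.

left-skewed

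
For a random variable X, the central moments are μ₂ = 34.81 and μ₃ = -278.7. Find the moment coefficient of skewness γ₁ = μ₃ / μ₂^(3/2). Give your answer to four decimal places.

-1.3570

σ = √μ₂ = √34.81 = 5.90000
σ³ = μ₂^(3/2) = 205.37900
γ₁ = μ₃/σ³ = -278.7 / 205.37900 ≈ -1.3570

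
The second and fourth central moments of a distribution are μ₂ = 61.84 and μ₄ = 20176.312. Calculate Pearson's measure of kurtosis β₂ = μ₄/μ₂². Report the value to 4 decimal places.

5.2760

μ₂² = 61.84² = 3824.18560
μ₄/μ₂² = 20176.312 / 3824.18560 = 5.27598
β₂ ≈ 5.2760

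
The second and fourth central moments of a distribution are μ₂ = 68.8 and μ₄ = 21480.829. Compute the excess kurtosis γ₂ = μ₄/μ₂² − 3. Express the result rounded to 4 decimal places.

1.5381

μ₂² = 68.8² = 4733.44000
μ₄/μ₂² = 21480.829 / 4733.44000 = 4.53810
γ₂ = 4.53810 − 3 ≈ 1.5381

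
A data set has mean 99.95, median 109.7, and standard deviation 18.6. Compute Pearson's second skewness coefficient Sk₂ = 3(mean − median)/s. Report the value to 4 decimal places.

-1.5726

Sk₂ = 3(99.95 − 109.7) / 18.6 = 3 × -9.7500 / 18.6
    = -29.2500 / 18.6 ≈ -1.5726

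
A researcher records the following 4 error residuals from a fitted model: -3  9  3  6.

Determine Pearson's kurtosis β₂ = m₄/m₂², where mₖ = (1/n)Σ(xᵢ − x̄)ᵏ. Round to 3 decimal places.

1.846

x̄ = 3.7500
Σ(xᵢ − x̄)² = 78.7500 ⇒ m₂ = 19.68750
Σ(xᵢ − x̄)⁴ = 2861.5781 ⇒ m₄ = 715.39453
m₂² = 387.59766
β₂ = m₄/m₂² = 715.39453 / 387.59766 ≈ 1.846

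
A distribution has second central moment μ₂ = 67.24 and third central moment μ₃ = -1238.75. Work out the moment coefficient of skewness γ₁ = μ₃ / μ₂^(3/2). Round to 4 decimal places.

-2.2467

σ = √μ₂ = √67.24 = 8.20000
σ³ = μ₂^(3/2) = 551.36800
γ₁ = μ₃/σ³ = -1238.75 / 551.36800 ≈ -2.2467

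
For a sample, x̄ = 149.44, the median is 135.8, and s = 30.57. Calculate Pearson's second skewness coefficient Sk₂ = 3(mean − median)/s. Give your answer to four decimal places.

Sk₂ = 3(149.44 − 135.8) / 30.57 = 3 × 13.6400 / 30.57
    = 40.9200 / 30.57 ≈ 1.3386

1.3386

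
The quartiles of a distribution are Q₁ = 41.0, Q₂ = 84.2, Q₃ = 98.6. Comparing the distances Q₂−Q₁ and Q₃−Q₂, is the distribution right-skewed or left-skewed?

Q₂ − Q₁ = 43.2;  Q₃ − Q₂ = 14.4
Q₂ − Q₁ > Q₃ − Q₂ ⇒ the lower half is more spread out ⇒ left-skewed.

left-skewed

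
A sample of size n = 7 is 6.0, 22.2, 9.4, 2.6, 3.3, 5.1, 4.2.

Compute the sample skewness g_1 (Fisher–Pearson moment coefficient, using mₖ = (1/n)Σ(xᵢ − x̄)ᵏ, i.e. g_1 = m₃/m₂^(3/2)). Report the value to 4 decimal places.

1.6369

x̄ = (6.0 + 22.2 + 9.4 + 2.6 + 3.3 + 5.1 + 4.2) / 7 = 7.5429
deviations (xᵢ − x̄): -1.5429, 14.6571, 1.8571, -4.9429, -4.2429, -2.4429, -3.3429
Σ(xᵢ − x̄)² = 280.2371 ⇒ m₂ = 280.2371/7 = 40.03388
Σ(xᵢ − x̄)³ = 2902.4780 ⇒ m₃ = 2902.4780/7 = 414.63971
m₂^(3/2) = 40.03388^(1.5) = 253.30367
g_1 = m₃ / m₂^(3/2) = 414.63971 / 253.30367 ≈ 1.6369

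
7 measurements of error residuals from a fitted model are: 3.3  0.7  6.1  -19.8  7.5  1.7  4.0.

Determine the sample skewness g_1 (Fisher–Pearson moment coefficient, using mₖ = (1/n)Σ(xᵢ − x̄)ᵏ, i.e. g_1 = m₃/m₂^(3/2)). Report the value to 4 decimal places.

x̄ = (3.3 + 0.7 + 6.1 - 19.8 + 7.5 + 1.7 + 4.0) / 7 = 0.5000
deviations (xᵢ − x̄): 2.8000, 0.2000, 5.6000, -20.3000, 7.0000, 1.2000, 3.5000
Σ(xᵢ − x̄)² = 514.0200 ⇒ m₂ = 514.0200/7 = 73.43143
Σ(xᵢ − x̄)³ = -7780.2480 ⇒ m₃ = -7780.2480/7 = -1111.46400
m₂^(3/2) = 73.43143^(1.5) = 629.24963
g_1 = m₃ / m₂^(3/2) = -1111.46400 / 629.24963 ≈ -1.7663

-1.7663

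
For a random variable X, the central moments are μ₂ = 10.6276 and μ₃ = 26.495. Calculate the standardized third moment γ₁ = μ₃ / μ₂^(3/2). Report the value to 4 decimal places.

0.7647

σ = √μ₂ = √10.6276 = 3.26000
σ³ = μ₂^(3/2) = 34.64598
γ₁ = μ₃/σ³ = 26.495 / 34.64598 ≈ 0.7647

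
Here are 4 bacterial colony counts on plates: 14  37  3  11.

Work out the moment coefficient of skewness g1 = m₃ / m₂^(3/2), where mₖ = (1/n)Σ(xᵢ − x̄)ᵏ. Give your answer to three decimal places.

0.799

x̄ = (14 + 37 + 3 + 11) / 4 = 16.2500
deviations (xᵢ − x̄): -2.2500, 20.7500, -13.2500, -5.2500
Σ(xᵢ − x̄)² = 638.7500 ⇒ m₂ = 638.7500/4 = 159.68750
Σ(xᵢ − x̄)³ = 6451.8750 ⇒ m₃ = 6451.8750/4 = 1612.96875
m₂^(3/2) = 159.68750^(1.5) = 2017.93133
g1 = m₃ / m₂^(3/2) = 1612.96875 / 2017.93133 ≈ 0.799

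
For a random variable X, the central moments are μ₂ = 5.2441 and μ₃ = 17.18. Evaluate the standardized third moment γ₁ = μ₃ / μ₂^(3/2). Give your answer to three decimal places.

σ = √μ₂ = √5.2441 = 2.29000
σ³ = μ₂^(3/2) = 12.00899
γ₁ = μ₃/σ³ = 17.18 / 12.00899 ≈ 1.431

1.431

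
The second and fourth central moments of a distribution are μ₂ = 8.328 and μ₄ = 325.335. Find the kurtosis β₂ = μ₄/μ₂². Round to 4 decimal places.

4.6908

μ₂² = 8.328² = 69.35558
μ₄/μ₂² = 325.335 / 69.35558 = 4.69083
β₂ ≈ 4.6908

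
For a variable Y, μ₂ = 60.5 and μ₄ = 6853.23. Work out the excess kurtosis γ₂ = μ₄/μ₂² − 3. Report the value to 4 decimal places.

-1.1277

μ₂² = 60.5² = 3660.25000
μ₄/μ₂² = 6853.23 / 3660.25000 = 1.87234
γ₂ = 1.87234 − 3 ≈ -1.1277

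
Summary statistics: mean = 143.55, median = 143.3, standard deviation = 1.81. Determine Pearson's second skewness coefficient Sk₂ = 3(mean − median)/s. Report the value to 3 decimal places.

Sk₂ = 3(143.55 − 143.3) / 1.81 = 3 × 0.2500 / 1.81
    = 0.7500 / 1.81 ≈ 0.414

0.414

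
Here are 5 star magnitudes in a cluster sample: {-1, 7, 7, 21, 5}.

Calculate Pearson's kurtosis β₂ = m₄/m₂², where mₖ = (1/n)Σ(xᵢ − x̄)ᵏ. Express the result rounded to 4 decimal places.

x̄ = 7.8000
Σ(xᵢ − x̄)² = 260.8000 ⇒ m₂ = 52.16000
Σ(xᵢ − x̄)⁴ = 36418.8160 ⇒ m₄ = 7283.76320
m₂² = 2720.66560
β₂ = m₄/m₂² = 7283.76320 / 2720.66560 ≈ 2.6772

2.6772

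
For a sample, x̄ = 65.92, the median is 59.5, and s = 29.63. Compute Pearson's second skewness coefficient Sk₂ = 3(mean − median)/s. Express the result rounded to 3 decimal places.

Sk₂ = 3(65.92 − 59.5) / 29.63 = 3 × 6.4200 / 29.63
    = 19.2600 / 29.63 ≈ 0.650

0.650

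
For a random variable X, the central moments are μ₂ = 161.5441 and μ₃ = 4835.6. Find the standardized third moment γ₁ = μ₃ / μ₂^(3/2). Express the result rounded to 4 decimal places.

2.3551

σ = √μ₂ = √161.5441 = 12.71000
σ³ = μ₂^(3/2) = 2053.22551
γ₁ = μ₃/σ³ = 4835.6 / 2053.22551 ≈ 2.3551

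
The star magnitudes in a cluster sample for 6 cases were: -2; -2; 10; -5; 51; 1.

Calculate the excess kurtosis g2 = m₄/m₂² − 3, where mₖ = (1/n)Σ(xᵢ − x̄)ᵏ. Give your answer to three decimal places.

x̄ = 8.8333
Σ(xᵢ − x̄)² = 2266.8333 ⇒ m₂ = 377.80556
Σ(xᵢ − x̄)⁴ = 3229316.1528 ⇒ m₄ = 538219.35880
m₂² = 142737.03781
g2 = m₄/m₂² − 3 = 3.77071 − 3 ≈ 0.771

0.771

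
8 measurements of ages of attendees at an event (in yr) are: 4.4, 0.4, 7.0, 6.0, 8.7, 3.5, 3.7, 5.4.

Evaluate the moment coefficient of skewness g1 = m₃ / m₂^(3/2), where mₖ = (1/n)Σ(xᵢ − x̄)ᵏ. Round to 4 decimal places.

x̄ = (4.4 + 0.4 + 7.0 + 6.0 + 8.7 + 3.5 + 3.7 + 5.4) / 8 = 4.8875
deviations (xᵢ − x̄): -0.4875, -4.4875, 2.1125, 1.1125, 3.8125, -1.3875, -1.1875, 0.5125
Σ(xᵢ − x̄)² = 44.2087 ⇒ m₂ = 44.2087/8 = 5.52609
Σ(xᵢ − x̄)³ = -28.4752 ⇒ m₃ = -28.4752/8 = -3.55939
m₂^(3/2) = 5.52609^(1.5) = 12.99055
g1 = m₃ / m₂^(3/2) = -3.55939 / 12.99055 ≈ -0.2740

-0.2740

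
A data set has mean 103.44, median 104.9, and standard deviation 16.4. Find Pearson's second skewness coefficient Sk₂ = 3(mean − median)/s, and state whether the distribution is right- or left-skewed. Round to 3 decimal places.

-0.267, left-skewed

Sk₂ = 3(103.44 − 104.9) / 16.4 = 3 × -1.4600 / 16.4
    = -4.3800 / 16.4 ≈ -0.267
Sk₂ < 0 ⇒ mean < median ⇒ left-skewed (negative skew).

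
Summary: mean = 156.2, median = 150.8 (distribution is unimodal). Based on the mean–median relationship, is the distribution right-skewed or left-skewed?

mean − median = 156.2 − 150.8 = 5.4
mean > median ⇒ the longer tail is on the right ⇒ right-skewed (positively skewed).

right-skewed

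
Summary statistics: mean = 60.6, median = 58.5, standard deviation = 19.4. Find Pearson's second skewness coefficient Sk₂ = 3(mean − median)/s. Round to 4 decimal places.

Sk₂ = 3(60.6 − 58.5) / 19.4 = 3 × 2.1000 / 19.4
    = 6.3000 / 19.4 ≈ 0.3247

0.3247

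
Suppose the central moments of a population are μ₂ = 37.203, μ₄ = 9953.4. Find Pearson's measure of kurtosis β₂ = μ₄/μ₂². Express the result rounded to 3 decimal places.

μ₂² = 37.203² = 1384.06321
μ₄/μ₂² = 9953.4 / 1384.06321 = 7.19143
β₂ ≈ 7.191

7.191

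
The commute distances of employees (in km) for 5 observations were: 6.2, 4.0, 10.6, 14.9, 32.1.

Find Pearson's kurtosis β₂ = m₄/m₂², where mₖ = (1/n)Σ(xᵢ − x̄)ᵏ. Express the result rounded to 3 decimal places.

2.592

x̄ = 13.5600
Σ(xᵢ − x̄)² = 499.8520 ⇒ m₂ = 99.97040
Σ(xᵢ − x̄)⁴ = 129518.5383 ⇒ m₄ = 25903.70767
m₂² = 9994.08088
β₂ = m₄/m₂² = 25903.70767 / 9994.08088 ≈ 2.592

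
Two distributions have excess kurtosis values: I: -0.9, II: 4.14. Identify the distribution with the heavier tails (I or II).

Higher excess kurtosis ⇒ heavier tails relative to the normal distribution.
-0.9 vs 4.14: the larger is 4.14, so II has heavier tails. (II is leptokurtic — heavier-than-normal tails; the other is platykurtic.)

II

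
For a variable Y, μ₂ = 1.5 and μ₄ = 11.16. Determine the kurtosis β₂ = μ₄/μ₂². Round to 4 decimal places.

μ₂² = 1.5² = 2.25000
μ₄/μ₂² = 11.16 / 2.25000 = 4.96000
β₂ ≈ 4.9600

4.9600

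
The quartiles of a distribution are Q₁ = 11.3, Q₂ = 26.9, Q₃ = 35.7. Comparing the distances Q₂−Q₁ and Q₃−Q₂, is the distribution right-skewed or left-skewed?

left-skewed

Q₂ − Q₁ = 15.6;  Q₃ − Q₂ = 8.8
Q₂ − Q₁ > Q₃ − Q₂ ⇒ the lower half is more spread out ⇒ left-skewed.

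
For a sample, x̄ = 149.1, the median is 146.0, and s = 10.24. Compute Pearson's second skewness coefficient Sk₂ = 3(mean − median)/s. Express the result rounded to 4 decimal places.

0.9082

Sk₂ = 3(149.1 − 146.0) / 10.24 = 3 × 3.1000 / 10.24
    = 9.3000 / 10.24 ≈ 0.9082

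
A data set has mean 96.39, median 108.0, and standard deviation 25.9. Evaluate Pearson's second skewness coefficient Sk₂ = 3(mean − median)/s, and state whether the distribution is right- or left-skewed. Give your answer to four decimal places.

Sk₂ = 3(96.39 − 108.0) / 25.9 = 3 × -11.6100 / 25.9
    = -34.8300 / 25.9 ≈ -1.3448
Sk₂ < 0 ⇒ mean < median ⇒ left-skewed (negative skew).

-1.3448, left-skewed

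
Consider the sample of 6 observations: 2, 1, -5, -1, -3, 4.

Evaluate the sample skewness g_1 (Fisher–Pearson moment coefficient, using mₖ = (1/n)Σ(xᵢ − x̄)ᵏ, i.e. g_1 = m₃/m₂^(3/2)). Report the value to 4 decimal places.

x̄ = (2 + 1 - 5 - 1 - 3 + 4) / 6 = -0.3333
deviations (xᵢ − x̄): 2.3333, 1.3333, -4.6667, -0.6667, -2.6667, 4.3333
Σ(xᵢ − x̄)² = 55.3333 ⇒ m₂ = 55.3333/6 = 9.22222
Σ(xᵢ − x̄)³ = -24.4444 ⇒ m₃ = -24.4444/6 = -4.07407
m₂^(3/2) = 9.22222^(1.5) = 28.00615
g_1 = m₃ / m₂^(3/2) = -4.07407 / 28.00615 ≈ -0.1455

-0.1455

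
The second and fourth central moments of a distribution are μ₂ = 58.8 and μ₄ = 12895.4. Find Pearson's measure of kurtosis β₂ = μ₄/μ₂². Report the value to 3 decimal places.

3.730

μ₂² = 58.8² = 3457.44000
μ₄/μ₂² = 12895.4 / 3457.44000 = 3.72975
β₂ ≈ 3.730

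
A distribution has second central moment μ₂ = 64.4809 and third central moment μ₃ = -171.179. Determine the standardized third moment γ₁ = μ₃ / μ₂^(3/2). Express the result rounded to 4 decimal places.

σ = √μ₂ = √64.4809 = 8.03000
σ³ = μ₂^(3/2) = 517.78163
γ₁ = μ₃/σ³ = -171.179 / 517.78163 ≈ -0.3306

-0.3306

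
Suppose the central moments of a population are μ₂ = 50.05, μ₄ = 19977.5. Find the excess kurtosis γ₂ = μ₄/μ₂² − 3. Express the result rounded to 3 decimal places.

4.975

μ₂² = 50.05² = 2505.00250
μ₄/μ₂² = 19977.5 / 2505.00250 = 7.97504
γ₂ = 7.97504 − 3 ≈ 4.975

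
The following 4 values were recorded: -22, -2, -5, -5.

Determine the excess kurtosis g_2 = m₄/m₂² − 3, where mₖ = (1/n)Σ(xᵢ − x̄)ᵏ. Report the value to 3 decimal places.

-0.723

x̄ = -8.5000
Σ(xᵢ − x̄)² = 249.0000 ⇒ m₂ = 62.25000
Σ(xᵢ − x̄)⁴ = 35300.2500 ⇒ m₄ = 8825.06250
m₂² = 3875.06250
g_2 = m₄/m₂² − 3 = 2.27740 − 3 ≈ -0.723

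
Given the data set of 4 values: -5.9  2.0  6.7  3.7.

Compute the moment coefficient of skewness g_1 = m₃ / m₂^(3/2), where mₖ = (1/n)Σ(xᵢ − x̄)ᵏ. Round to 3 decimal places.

x̄ = (-5.9 + 2.0 + 6.7 + 3.7) / 4 = 1.6250
deviations (xᵢ − x̄): -7.5250, 0.3750, 5.0750, 2.0750
Σ(xᵢ − x̄)² = 86.8275 ⇒ m₂ = 86.8275/4 = 21.70688
Σ(xᵢ − x̄)³ = -286.4111 ⇒ m₃ = -286.4111/4 = -71.60278
m₂^(3/2) = 21.70688^(1.5) = 101.13371
g_1 = m₃ / m₂^(3/2) = -71.60278 / 101.13371 ≈ -0.708

-0.708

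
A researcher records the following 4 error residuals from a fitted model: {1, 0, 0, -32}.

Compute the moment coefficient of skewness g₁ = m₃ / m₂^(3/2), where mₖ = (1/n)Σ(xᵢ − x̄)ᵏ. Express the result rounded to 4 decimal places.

x̄ = (1 + 0 + 0 - 32) / 4 = -7.7500
deviations (xᵢ − x̄): 8.7500, 7.7500, 7.7500, -24.2500
Σ(xᵢ − x̄)² = 784.7500 ⇒ m₂ = 784.7500/4 = 196.18750
Σ(xᵢ − x̄)³ = -12659.6250 ⇒ m₃ = -12659.6250/4 = -3164.90625
m₂^(3/2) = 196.18750^(1.5) = 2747.93844
g₁ = m₃ / m₂^(3/2) = -3164.90625 / 2747.93844 ≈ -1.1517

-1.1517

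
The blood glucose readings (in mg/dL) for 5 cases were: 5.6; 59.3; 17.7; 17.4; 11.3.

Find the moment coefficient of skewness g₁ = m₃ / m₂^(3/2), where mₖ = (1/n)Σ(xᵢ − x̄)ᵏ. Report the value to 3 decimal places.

x̄ = (5.6 + 59.3 + 17.7 + 17.4 + 11.3) / 5 = 22.2600
deviations (xᵢ − x̄): -16.6600, 37.0400, -4.5600, -4.8600, -10.9600
Σ(xᵢ − x̄)² = 1814.0520 ⇒ m₂ = 1814.0520/5 = 362.81040
Σ(xᵢ − x̄)³ = 44667.2386 ⇒ m₃ = 44667.2386/5 = 8933.44771
m₂^(3/2) = 362.81040^(1.5) = 6910.66103
g₁ = m₃ / m₂^(3/2) = 8933.44771 / 6910.66103 ≈ 1.293

1.293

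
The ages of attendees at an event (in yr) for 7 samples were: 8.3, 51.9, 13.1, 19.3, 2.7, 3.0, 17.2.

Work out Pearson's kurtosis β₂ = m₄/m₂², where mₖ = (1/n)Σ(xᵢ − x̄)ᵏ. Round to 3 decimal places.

3.923

x̄ = 16.5000
Σ(xᵢ − x̄)² = 1712.9800 ⇒ m₂ = 244.71143
Σ(xᵢ − x̄)⁴ = 1644608.9986 ⇒ m₄ = 234944.14266
m₂² = 59883.68327
β₂ = m₄/m₂² = 234944.14266 / 59883.68327 ≈ 3.923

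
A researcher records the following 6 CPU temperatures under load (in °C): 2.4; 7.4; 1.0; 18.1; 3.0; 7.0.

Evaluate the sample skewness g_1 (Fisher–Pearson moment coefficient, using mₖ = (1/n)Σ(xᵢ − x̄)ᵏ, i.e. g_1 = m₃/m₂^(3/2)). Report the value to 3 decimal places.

x̄ = (2.4 + 7.4 + 1.0 + 18.1 + 3.0 + 7.0) / 6 = 6.4833
deviations (xᵢ − x̄): -4.0833, 0.9167, -5.4833, 11.6167, -3.4833, 0.5167
Σ(xᵢ − x̄)² = 194.9283 ⇒ m₂ = 194.9283/6 = 32.48806
Σ(xᵢ − x̄)³ = 1293.3254 ⇒ m₃ = 1293.3254/6 = 215.55424
m₂^(3/2) = 32.48806^(1.5) = 185.17638
g_1 = m₃ / m₂^(3/2) = 215.55424 / 185.17638 ≈ 1.164

1.164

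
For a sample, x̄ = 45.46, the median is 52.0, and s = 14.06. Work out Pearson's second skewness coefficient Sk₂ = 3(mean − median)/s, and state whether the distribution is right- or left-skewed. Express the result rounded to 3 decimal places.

-1.395, left-skewed

Sk₂ = 3(45.46 − 52.0) / 14.06 = 3 × -6.5400 / 14.06
    = -19.6200 / 14.06 ≈ -1.395
Sk₂ < 0 ⇒ mean < median ⇒ left-skewed (negative skew).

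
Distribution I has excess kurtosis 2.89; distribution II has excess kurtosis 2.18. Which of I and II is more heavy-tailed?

I

Higher excess kurtosis ⇒ heavier tails relative to the normal distribution.
2.89 vs 2.18: the larger is 2.89, so I has heavier tails.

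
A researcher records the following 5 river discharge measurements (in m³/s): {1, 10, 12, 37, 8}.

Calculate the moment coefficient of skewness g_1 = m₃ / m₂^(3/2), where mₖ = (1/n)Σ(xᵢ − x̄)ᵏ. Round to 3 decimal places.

x̄ = (1 + 10 + 12 + 37 + 8) / 5 = 13.6000
deviations (xᵢ − x̄): -12.6000, -3.6000, -1.6000, 23.4000, -5.6000
Σ(xᵢ − x̄)² = 753.2000 ⇒ m₂ = 753.2000/5 = 150.64000
Σ(xᵢ − x̄)³ = 10586.1600 ⇒ m₃ = 10586.1600/5 = 2117.23200
m₂^(3/2) = 150.64000^(1.5) = 1848.88739
g_1 = m₃ / m₂^(3/2) = 2117.23200 / 1848.88739 ≈ 1.145

1.145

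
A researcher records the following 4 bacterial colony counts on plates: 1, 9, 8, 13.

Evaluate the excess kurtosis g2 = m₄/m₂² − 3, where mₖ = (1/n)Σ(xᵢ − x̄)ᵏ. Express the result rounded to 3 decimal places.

x̄ = 7.7500
Σ(xᵢ − x̄)² = 74.7500 ⇒ m₂ = 18.68750
Σ(xᵢ − x̄)⁴ = 2838.0781 ⇒ m₄ = 709.51953
m₂² = 349.22266
g2 = m₄/m₂² − 3 = 2.03171 − 3 ≈ -0.968

-0.968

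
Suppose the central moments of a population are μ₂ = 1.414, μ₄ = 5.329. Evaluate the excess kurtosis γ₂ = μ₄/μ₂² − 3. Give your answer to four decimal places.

-0.3347

μ₂² = 1.414² = 1.99940
μ₄/μ₂² = 5.329 / 1.99940 = 2.66530
γ₂ = 2.66530 − 3 ≈ -0.3347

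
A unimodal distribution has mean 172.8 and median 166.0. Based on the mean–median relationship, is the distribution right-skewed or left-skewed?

mean − median = 172.8 − 166.0 = 6.8
mean > median ⇒ the longer tail is on the right ⇒ right-skewed (positively skewed).

right-skewed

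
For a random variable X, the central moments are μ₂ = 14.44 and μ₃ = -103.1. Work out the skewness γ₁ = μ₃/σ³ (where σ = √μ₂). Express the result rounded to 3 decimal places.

σ = √μ₂ = √14.44 = 3.80000
σ³ = μ₂^(3/2) = 54.87200
γ₁ = μ₃/σ³ = -103.1 / 54.87200 ≈ -1.879

-1.879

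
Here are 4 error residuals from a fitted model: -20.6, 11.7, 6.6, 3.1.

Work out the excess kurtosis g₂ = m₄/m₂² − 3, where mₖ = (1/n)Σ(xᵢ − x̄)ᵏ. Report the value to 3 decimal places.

x̄ = 0.2000
Σ(xᵢ − x̄)² = 614.2600 ⇒ m₂ = 153.56500
Σ(xᵢ − x̄)⁴ = 206415.8818 ⇒ m₄ = 51603.97045
m₂² = 23582.20923
g₂ = m₄/m₂² − 3 = 2.18826 − 3 ≈ -0.812

-0.812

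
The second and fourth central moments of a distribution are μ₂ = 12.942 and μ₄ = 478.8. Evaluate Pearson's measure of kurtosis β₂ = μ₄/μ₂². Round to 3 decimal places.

2.859

μ₂² = 12.942² = 167.49536
μ₄/μ₂² = 478.8 / 167.49536 = 2.85859
β₂ ≈ 2.859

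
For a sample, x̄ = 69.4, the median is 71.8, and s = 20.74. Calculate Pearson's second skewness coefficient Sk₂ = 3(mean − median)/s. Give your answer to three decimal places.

Sk₂ = 3(69.4 − 71.8) / 20.74 = 3 × -2.4000 / 20.74
    = -7.2000 / 20.74 ≈ -0.347

-0.347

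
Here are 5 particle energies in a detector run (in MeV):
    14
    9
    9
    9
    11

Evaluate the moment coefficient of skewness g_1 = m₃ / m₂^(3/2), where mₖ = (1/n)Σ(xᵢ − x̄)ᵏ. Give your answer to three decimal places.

x̄ = (14 + 9 + 9 + 9 + 11) / 5 = 10.4000
deviations (xᵢ − x̄): 3.6000, -1.4000, -1.4000, -1.4000, 0.6000
Σ(xᵢ − x̄)² = 19.2000 ⇒ m₂ = 19.2000/5 = 3.84000
Σ(xᵢ − x̄)³ = 38.6400 ⇒ m₃ = 38.6400/5 = 7.72800
m₂^(3/2) = 3.84000^(1.5) = 7.52483
g_1 = m₃ / m₂^(3/2) = 7.72800 / 7.52483 ≈ 1.027

1.027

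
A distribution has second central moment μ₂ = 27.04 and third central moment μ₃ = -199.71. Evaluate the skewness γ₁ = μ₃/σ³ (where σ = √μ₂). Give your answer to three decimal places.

σ = √μ₂ = √27.04 = 5.20000
σ³ = μ₂^(3/2) = 140.60800
γ₁ = μ₃/σ³ = -199.71 / 140.60800 ≈ -1.420

-1.420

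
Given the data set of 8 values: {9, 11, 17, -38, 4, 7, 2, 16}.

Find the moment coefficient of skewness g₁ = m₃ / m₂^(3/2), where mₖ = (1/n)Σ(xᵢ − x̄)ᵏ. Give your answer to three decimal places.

x̄ = (9 + 11 + 17 - 38 + 4 + 7 + 2 + 16) / 8 = 3.5000
deviations (xᵢ − x̄): 5.5000, 7.5000, 13.5000, -41.5000, 0.5000, 3.5000, -1.5000, 12.5000
Σ(xᵢ − x̄)² = 2162.0000 ⇒ m₂ = 2162.0000/8 = 270.25000
Σ(xᵢ − x̄)³ = -66432.0000 ⇒ m₃ = -66432.0000/8 = -8304.00000
m₂^(3/2) = 270.25000^(1.5) = 4442.71602
g₁ = m₃ / m₂^(3/2) = -8304.00000 / 4442.71602 ≈ -1.869

-1.869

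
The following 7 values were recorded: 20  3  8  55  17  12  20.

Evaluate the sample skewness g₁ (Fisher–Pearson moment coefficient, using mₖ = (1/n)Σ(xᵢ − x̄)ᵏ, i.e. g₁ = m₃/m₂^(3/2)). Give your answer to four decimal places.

1.4519

x̄ = (20 + 3 + 8 + 55 + 17 + 12 + 20) / 7 = 19.2857
deviations (xᵢ − x̄): 0.7143, -16.2857, -11.2857, 35.7143, -2.2857, -7.2857, 0.7143
Σ(xᵢ − x̄)² = 1727.4286 ⇒ m₂ = 1727.4286/7 = 246.77551
Σ(xᵢ − x̄)³ = 39399.1837 ⇒ m₃ = 39399.1837/7 = 5628.45481
m₂^(3/2) = 246.77551^(1.5) = 3876.61871
g₁ = m₃ / m₂^(3/2) = 5628.45481 / 3876.61871 ≈ 1.4519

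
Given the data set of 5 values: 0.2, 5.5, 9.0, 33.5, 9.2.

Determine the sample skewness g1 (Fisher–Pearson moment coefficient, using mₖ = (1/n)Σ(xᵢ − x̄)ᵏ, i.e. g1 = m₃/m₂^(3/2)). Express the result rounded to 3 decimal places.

x̄ = (0.2 + 5.5 + 9.0 + 33.5 + 9.2) / 5 = 11.4800
deviations (xᵢ − x̄): -11.2800, -5.9800, -2.4800, 22.0200, -2.2800
Σ(xᵢ − x̄)² = 659.2280 ⇒ m₂ = 659.2280/5 = 131.84560
Σ(xᵢ − x̄)³ = 9000.8647 ⇒ m₃ = 9000.8647/5 = 1800.17294
m₂^(3/2) = 131.84560^(1.5) = 1513.90444
g1 = m₃ / m₂^(3/2) = 1800.17294 / 1513.90444 ≈ 1.189

1.189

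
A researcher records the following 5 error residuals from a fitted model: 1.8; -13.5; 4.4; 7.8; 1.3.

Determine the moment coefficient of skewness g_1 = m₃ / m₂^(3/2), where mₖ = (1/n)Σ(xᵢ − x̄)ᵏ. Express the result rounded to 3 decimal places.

-1.119

x̄ = (1.8 - 13.5 + 4.4 + 7.8 + 1.3) / 5 = 0.3600
deviations (xᵢ − x̄): 1.4400, -13.8600, 4.0400, 7.4400, 0.9400
Σ(xᵢ − x̄)² = 266.7320 ⇒ m₂ = 266.7320/5 = 53.34640
Σ(xᵢ − x̄)³ = -2180.9138 ⇒ m₃ = -2180.9138/5 = -436.18277
m₂^(3/2) = 53.34640^(1.5) = 389.63474
g_1 = m₃ / m₂^(3/2) = -436.18277 / 389.63474 ≈ -1.119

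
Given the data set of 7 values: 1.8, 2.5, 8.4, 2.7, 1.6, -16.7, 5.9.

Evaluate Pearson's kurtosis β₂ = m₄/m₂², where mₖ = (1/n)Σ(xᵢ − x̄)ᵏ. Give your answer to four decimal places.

x̄ = 0.8857
Σ(xᵢ − x̄)² = 398.1086 ⇒ m₂ = 56.87265
Σ(xᵢ − x̄)⁴ = 99479.1035 ⇒ m₄ = 14211.30050
m₂² = 3234.49867
β₂ = m₄/m₂² = 14211.30050 / 3234.49867 ≈ 4.3937

4.3937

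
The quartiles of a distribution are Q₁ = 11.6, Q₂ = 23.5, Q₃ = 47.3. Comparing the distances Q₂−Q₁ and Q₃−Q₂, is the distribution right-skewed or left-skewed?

Q₂ − Q₁ = 11.9;  Q₃ − Q₂ = 23.8
Q₃ − Q₂ > Q₂ − Q₁ ⇒ the upper half is more spread out ⇒ right-skewed.

right-skewed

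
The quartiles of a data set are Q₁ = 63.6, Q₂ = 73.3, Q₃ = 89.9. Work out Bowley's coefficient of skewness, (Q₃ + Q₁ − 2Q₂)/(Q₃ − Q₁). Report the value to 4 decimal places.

0.2624

numerator: Q₃ + Q₁ − 2Q₂ = 89.9 + 63.6 − 2×73.3 = 6.9000
denominator: Q₃ − Q₁ = 89.9 − 63.6 = 26.3000
Bowley skewness = 6.9000 / 26.3000 ≈ 0.2624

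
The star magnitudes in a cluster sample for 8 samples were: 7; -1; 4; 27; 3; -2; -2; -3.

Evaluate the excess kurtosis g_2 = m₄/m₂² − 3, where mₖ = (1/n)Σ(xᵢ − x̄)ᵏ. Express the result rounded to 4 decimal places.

x̄ = 4.1250
Σ(xᵢ − x̄)² = 684.8750 ⇒ m₂ = 85.60938
Σ(xᵢ − x̄)⁴ = 279958.7129 ⇒ m₄ = 34994.83911
m₂² = 7328.96509
g_2 = m₄/m₂² − 3 = 4.77487 − 3 ≈ 1.7749

1.7749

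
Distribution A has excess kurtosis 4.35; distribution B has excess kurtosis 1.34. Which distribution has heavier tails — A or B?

A

Higher excess kurtosis ⇒ heavier tails relative to the normal distribution.
4.35 vs 1.34: the larger is 4.35, so A has heavier tails.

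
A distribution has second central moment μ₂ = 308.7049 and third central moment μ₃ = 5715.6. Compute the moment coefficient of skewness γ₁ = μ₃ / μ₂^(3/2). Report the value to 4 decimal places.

1.0538

σ = √μ₂ = √308.7049 = 17.57000
σ³ = μ₂^(3/2) = 5423.94509
γ₁ = μ₃/σ³ = 5715.6 / 5423.94509 ≈ 1.0538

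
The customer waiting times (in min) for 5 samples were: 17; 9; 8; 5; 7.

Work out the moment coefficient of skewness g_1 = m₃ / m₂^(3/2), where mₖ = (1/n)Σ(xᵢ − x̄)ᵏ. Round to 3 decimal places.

1.111

x̄ = (17 + 9 + 8 + 5 + 7) / 5 = 9.2000
deviations (xᵢ − x̄): 7.8000, -0.2000, -1.2000, -4.2000, -2.2000
Σ(xᵢ − x̄)² = 84.8000 ⇒ m₂ = 84.8000/5 = 16.96000
Σ(xᵢ − x̄)³ = 388.0800 ⇒ m₃ = 388.0800/5 = 77.61600
m₂^(3/2) = 16.96000^(1.5) = 69.84555
g_1 = m₃ / m₂^(3/2) = 77.61600 / 69.84555 ≈ 1.111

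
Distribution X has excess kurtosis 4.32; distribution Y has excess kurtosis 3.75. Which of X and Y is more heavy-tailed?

Higher excess kurtosis ⇒ heavier tails relative to the normal distribution.
4.32 vs 3.75: the larger is 4.32, so X has heavier tails.

X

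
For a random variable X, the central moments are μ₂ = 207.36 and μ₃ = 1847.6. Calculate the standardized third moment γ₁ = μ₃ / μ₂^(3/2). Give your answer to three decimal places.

σ = √μ₂ = √207.36 = 14.40000
σ³ = μ₂^(3/2) = 2985.98400
γ₁ = μ₃/σ³ = 1847.6 / 2985.98400 ≈ 0.619

0.619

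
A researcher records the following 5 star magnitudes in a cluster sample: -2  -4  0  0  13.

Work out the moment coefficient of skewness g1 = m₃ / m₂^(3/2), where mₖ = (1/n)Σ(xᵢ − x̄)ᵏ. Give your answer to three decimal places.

1.266

x̄ = (-2 - 4 + 0 + 0 + 13) / 5 = 1.4000
deviations (xᵢ − x̄): -3.4000, -5.4000, -1.4000, -1.4000, 11.6000
Σ(xᵢ − x̄)² = 179.2000 ⇒ m₂ = 179.2000/5 = 35.84000
Σ(xᵢ − x̄)³ = 1358.6400 ⇒ m₃ = 1358.6400/5 = 271.72800
m₂^(3/2) = 35.84000^(1.5) = 214.56160
g1 = m₃ / m₂^(3/2) = 271.72800 / 214.56160 ≈ 1.266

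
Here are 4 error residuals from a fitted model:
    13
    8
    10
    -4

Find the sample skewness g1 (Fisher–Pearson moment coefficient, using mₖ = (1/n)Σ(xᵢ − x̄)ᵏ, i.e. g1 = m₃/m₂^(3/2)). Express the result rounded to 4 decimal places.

-0.8934

x̄ = (13 + 8 + 10 - 4) / 4 = 6.7500
deviations (xᵢ − x̄): 6.2500, 1.2500, 3.2500, -10.7500
Σ(xᵢ − x̄)² = 166.7500 ⇒ m₂ = 166.7500/4 = 41.68750
Σ(xᵢ − x̄)³ = -961.8750 ⇒ m₃ = -961.8750/4 = -240.46875
m₂^(3/2) = 41.68750^(1.5) = 269.15892
g1 = m₃ / m₂^(3/2) = -240.46875 / 269.15892 ≈ -0.8934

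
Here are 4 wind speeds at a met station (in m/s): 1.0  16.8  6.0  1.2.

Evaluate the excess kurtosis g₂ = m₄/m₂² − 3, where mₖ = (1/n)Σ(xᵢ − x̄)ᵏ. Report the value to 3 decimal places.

-0.959

x̄ = 6.2500
Σ(xᵢ − x̄)² = 164.4300 ⇒ m₂ = 41.10750
Σ(xᵢ − x̄)⁴ = 13798.3193 ⇒ m₄ = 3449.57983
m₂² = 1689.82656
g₂ = m₄/m₂² − 3 = 2.04138 − 3 ≈ -0.959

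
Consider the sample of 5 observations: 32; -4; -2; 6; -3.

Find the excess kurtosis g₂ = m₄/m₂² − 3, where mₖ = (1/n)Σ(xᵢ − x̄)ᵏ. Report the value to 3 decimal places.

x̄ = 5.8000
Σ(xᵢ − x̄)² = 920.8000 ⇒ m₂ = 184.16000
Σ(xᵢ − x̄)⁴ = 490122.0160 ⇒ m₄ = 98024.40320
m₂² = 33914.90560
g₂ = m₄/m₂² − 3 = 2.89030 − 3 ≈ -0.110

-0.110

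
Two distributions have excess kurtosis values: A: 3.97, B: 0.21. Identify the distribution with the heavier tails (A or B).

Higher excess kurtosis ⇒ heavier tails relative to the normal distribution.
3.97 vs 0.21: the larger is 3.97, so A has heavier tails.

A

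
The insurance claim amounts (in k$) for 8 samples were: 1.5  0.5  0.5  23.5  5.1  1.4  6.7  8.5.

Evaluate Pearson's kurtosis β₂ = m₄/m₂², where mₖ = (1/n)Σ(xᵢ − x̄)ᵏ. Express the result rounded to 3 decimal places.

4.502

x̄ = 5.9625
Σ(xᵢ − x̄)² = 415.6988 ⇒ m₂ = 51.96234
Σ(xᵢ − x̄)⁴ = 97248.4723 ⇒ m₄ = 12156.05903
m₂² = 2700.08517
β₂ = m₄/m₂² = 12156.05903 / 2700.08517 ≈ 4.502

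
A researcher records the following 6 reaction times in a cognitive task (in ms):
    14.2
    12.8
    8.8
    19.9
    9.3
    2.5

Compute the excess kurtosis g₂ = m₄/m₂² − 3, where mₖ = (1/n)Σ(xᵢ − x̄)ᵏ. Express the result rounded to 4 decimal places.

x̄ = 11.2500
Σ(xᵢ − x̄)² = 172.2950 ⇒ m₂ = 28.71583
Σ(xᵢ − x̄)⁴ = 11592.2174 ⇒ m₄ = 1932.03624
m₂² = 824.59908
g₂ = m₄/m₂² − 3 = 2.34300 − 3 ≈ -0.6570

-0.6570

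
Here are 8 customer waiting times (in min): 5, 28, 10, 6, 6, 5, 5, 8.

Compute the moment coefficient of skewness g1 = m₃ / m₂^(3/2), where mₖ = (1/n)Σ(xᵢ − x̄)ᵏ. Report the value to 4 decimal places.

x̄ = (5 + 28 + 10 + 6 + 6 + 5 + 5 + 8) / 8 = 9.1250
deviations (xᵢ − x̄): -4.1250, 18.8750, 0.8750, -3.1250, -3.1250, -4.1250, -4.1250, -1.1250
Σ(xᵢ − x̄)² = 428.8750 ⇒ m₂ = 428.8750/8 = 53.60938
Σ(xᵢ − x̄)³ = 6452.1563 ⇒ m₃ = 6452.1563/8 = 806.51953
m₂^(3/2) = 53.60938^(1.5) = 392.51939
g1 = m₃ / m₂^(3/2) = 806.51953 / 392.51939 ≈ 2.0547

2.0547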